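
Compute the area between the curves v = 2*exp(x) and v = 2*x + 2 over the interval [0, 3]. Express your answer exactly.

-17 + 2*exp(3)

On [0, 3], (2*exp(x)) - (2*x + 2) = -2*x + 2*exp(x) - 2 is ≥ 0 throughout, so the area is a single integral of |-2*x + 2*exp(x) - 2|.
∫[0,3] (-2*x + 2*exp(x) - 2) dx = -17 + 2*exp(3).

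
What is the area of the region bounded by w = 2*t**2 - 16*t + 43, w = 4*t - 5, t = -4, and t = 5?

The difference (2*t**2 - 16*t + 43) - (4*t - 5) = 2*t**2 - 20*t + 48 changes sign at t = 4 inside [-4, 5], so split the integral there.
∫[-4,4] (2*t**2 - 20*t + 48) dt = 1408/3.
∫[4,5] (2*t**2 - 20*t + 48) dt = -4/3; the area of that piece is 4/3.
Total area = 1408/3 + 4/3 = 1412/3.

1412/3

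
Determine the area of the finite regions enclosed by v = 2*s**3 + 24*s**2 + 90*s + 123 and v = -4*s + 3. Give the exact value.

Set the curves equal: 2*s**3 + 24*s**2 + 90*s + 123 = -4*s + 3, so 2*s**3 + 24*s**2 + 94*s + 120 = 0, which factors as 2*(s + 3)*(s + 4)*(s + 5) = 0. The curves meet at s = -5, -4, -3.
On [-5, -4], v = 2*s**3 + 24*s**2 + 90*s + 123 is on top; that piece has area ∫[-5,-4] (2*s**3 + 24*s**2 + 94*s + 120) ds = 1/2.
On [-4, -3], v = -4*s + 3 is on top; that piece has area ∫[-4,-3] (-(2*s**3 + 24*s**2 + 94*s + 120)) ds = 1/2.
Total enclosed area = 1/2 + 1/2 = 1.

1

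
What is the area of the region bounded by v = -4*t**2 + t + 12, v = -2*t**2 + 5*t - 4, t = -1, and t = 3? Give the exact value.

128/3

The difference (-4*t**2 + t + 12) - (-2*t**2 + 5*t - 4) = -2*t**2 - 4*t + 16 changes sign at t = 2 inside [-1, 3], so split the integral there.
∫[-1,2] (-2*t**2 - 4*t + 16) dt = 36.
∫[2,3] (-2*t**2 - 4*t + 16) dt = -20/3; the area of that piece is 20/3.
Total area = 36 + 20/3 = 128/3.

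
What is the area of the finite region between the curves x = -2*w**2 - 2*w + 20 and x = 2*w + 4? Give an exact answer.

Both boundary curves give x as a function of w, so integrate with respect to w. Setting them equal: -2*w**2 - 4*w + 16 = 0, i.e. -2*(w - 2)*(w + 4) = 0, so they meet at w = -4, 2.
For w in [-4, 2], x = -2*w**2 - 2*w + 20 is on the right; area = ∫[-4,2] (-2*w**2 - 4*w + 16) dw = 72.

72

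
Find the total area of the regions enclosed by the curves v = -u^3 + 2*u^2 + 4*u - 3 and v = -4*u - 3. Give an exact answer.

Set the curves equal: -u^3 + 2*u^2 + 4*u - 3 = -4*u - 3, so -u^3 + 2*u^2 + 8*u = 0, which factors as -u*(u - 4)*(u + 2) = 0. The curves meet at u = -2, 0, 4.
On [-2, 0], v = -4*u - 3 is on top; that piece has area ∫[-2,0] (-(-u^3 + 2*u^2 + 8*u)) du = 20/3.
On [0, 4], v = -u^3 + 2*u^2 + 4*u - 3 is on top; that piece has area ∫[0,4] (-u^3 + 2*u^2 + 8*u) du = 128/3.
Total enclosed area = 20/3 + 128/3 = 148/3.

148/3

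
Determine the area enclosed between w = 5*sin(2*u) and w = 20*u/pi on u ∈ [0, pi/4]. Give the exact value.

On [0, pi/4], (5*sin(2*u)) - (20*u/pi) = -20*u/pi + 5*sin(2*u) is ≥ 0 throughout, so the area is a single integral of |-20*u/pi + 5*sin(2*u)|.
∫[0,pi/4] (-20*u/pi + 5*sin(2*u)) du = 5/2 - 5*pi/8.

5/2 - 5*pi/8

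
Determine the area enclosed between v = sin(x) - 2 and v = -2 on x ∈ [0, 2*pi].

The difference (sin(x) - 2) - (-2) = sin(x) changes sign at x = pi inside [0, 2*pi], so split the integral there.
∫[0,pi] (sin(x)) dx = 2.
∫[pi,2*pi] (sin(x)) dx = -2; the area of that piece is 2.
Total area = 2 + 2 = 4.

4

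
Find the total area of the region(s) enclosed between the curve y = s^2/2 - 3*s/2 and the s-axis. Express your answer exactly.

The curve meets the s-axis where s^2/2 - 3*s/2 = 0, i.e. s*(s - 3)/2 = 0, at s = 0, 3.
On [0, 3] the curve lies below the axis; ∫[0,3] (s^2/2 - 3*s/2) ds = -9/4, giving area 9/4.

9/4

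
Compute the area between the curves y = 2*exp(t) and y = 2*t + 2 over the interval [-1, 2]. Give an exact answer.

On [-1, 2], (2*exp(t)) - (2*t + 2) = -2*t + 2*exp(t) - 2 is ≥ 0 throughout, so the area is a single integral of |-2*t + 2*exp(t) - 2|.
∫[-1,2] (-2*t + 2*exp(t) - 2) dt = -9 - 2*exp(-1) + 2*exp(2).

-9 - 2*exp(-1) + 2*exp(2)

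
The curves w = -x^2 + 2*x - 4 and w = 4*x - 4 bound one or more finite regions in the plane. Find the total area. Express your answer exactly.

Set the curves equal: -x^2 + 2*x - 4 = 4*x - 4, so -x^2 - 2*x = 0, which factors as -x*(x + 2) = 0. The curves meet at x = -2, 0.
On [-2, 0], w = -x^2 + 2*x - 4 is on top; that piece has area ∫[-2,0] (-x^2 - 2*x) dx = 4/3.

4/3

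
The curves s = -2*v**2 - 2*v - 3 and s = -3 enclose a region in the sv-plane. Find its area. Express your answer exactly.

1/3

Both boundary curves give s as a function of v, so integrate with respect to v. Setting them equal: -2*v**2 - 2*v = 0, i.e. -2*v*(v + 1) = 0, so they meet at v = -1, 0.
For v in [-1, 0], s = -2*v**2 - 2*v - 3 is on the right; area = ∫[-1,0] (-2*v**2 - 2*v) dv = 1/3.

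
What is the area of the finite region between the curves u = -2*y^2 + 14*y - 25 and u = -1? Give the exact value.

Both boundary curves give u as a function of y, so integrate with respect to y. Setting them equal: -2*y^2 + 14*y - 24 = 0, i.e. -2*(y - 4)*(y - 3) = 0, so they meet at y = 3, 4.
For y in [3, 4], u = -2*y^2 + 14*y - 25 is on the right; area = ∫[3,4] (-2*y^2 + 14*y - 24) dy = 1/3.

1/3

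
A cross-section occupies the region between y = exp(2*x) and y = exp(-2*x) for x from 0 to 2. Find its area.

On [0, 2], (exp(2*x)) - (exp(-2*x)) = exp(2*x) - exp(-2*x) is ≥ 0 throughout, so the area is a single integral of |exp(2*x) - exp(-2*x)|.
∫[0,2] (exp(2*x) - exp(-2*x)) dx = -1 + exp(-4)/2 + exp(4)/2.

-1 + exp(-4)/2 + exp(4)/2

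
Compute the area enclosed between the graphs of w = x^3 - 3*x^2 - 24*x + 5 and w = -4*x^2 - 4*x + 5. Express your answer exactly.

2521/12

Set the curves equal: x^3 - 3*x^2 - 24*x + 5 = -4*x^2 - 4*x + 5, so x^3 + x^2 - 20*x = 0, which factors as x*(x - 4)*(x + 5) = 0. The curves meet at x = -5, 0, 4.
On [-5, 0], w = x^3 - 3*x^2 - 24*x + 5 is on top; that piece has area ∫[-5,0] (x^3 + x^2 - 20*x) dx = 1625/12.
On [0, 4], w = -4*x^2 - 4*x + 5 is on top; that piece has area ∫[0,4] (-(x^3 + x^2 - 20*x)) dx = 224/3.
Total enclosed area = 1625/12 + 224/3 = 2521/12.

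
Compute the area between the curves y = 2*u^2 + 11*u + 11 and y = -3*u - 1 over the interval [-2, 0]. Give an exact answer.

The difference (2*u^2 + 11*u + 11) - (-3*u - 1) = 2*u^2 + 14*u + 12 changes sign at u = -1 inside [-2, 0], so split the integral there.
∫[-2,-1] (2*u^2 + 14*u + 12) du = -13/3; the area of that piece is 13/3.
∫[-1,0] (2*u^2 + 14*u + 12) du = 17/3.
Total area = 13/3 + 17/3 = 10.

10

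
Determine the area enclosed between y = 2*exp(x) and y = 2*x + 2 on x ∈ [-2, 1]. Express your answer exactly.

On [-2, 1], (2*exp(x)) - (2*x + 2) = -2*x + 2*exp(x) - 2 is ≥ 0 throughout, so the area is a single integral of |-2*x + 2*exp(x) - 2|.
∫[-2,1] (-2*x + 2*exp(x) - 2) dx = -3 - 2*exp(-2) + 2*exp(1).

-3 - 2*exp(-2) + 2*exp(1)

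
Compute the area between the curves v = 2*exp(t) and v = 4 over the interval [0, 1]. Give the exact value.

-10 + 2*exp(1) + 8*log(2)

The difference (2*exp(t)) - (4) = 2*exp(t) - 4 changes sign at t = log(2) inside [0, 1], so split the integral there.
∫[0,log(2)] (2*exp(t) - 4) dt = 2 - log(16); the area of that piece is -2 + log(16).
∫[log(2),1] (2*exp(t) - 4) dt = -8 + 4*log(2) + 2*exp(1).
Total area = (-2 + log(16)) + (-8 + 4*log(2) + 2*exp(1)) = -10 + 2*exp(1) + 8*log(2).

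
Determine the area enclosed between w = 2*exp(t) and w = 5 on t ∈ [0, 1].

The difference (2*exp(t)) - (5) = 2*exp(t) - 5 changes sign at t = log(5/2) inside [0, 1], so split the integral there.
∫[0,log(5/2)] (2*exp(t) - 5) dt = log(32/3125) + 3; the area of that piece is -3 + log(3125/32).
∫[log(5/2),1] (2*exp(t) - 5) dt = -10 - 5*log(2) + 2*exp(1) + 5*log(5).
Total area = (-3 + log(3125/32)) + (-10 - 5*log(2) + 2*exp(1) + 5*log(5)) = -13 - 10*log(2) + 2*exp(1) + 10*log(5).

-13 - 10*log(2) + 2*exp(1) + 10*log(5)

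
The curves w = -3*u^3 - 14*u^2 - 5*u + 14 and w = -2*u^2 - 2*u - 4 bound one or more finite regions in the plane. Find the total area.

Set the curves equal: -3*u^3 - 14*u^2 - 5*u + 14 = -2*u^2 - 2*u - 4, so -3*u^3 - 12*u^2 - 3*u + 18 = 0, which factors as -3*(u - 1)*(u + 2)*(u + 3) = 0. The curves meet at u = -3, -2, 1.
On [-3, -2], w = -2*u^2 - 2*u - 4 is on top; that piece has area ∫[-3,-2] (-(-3*u^3 - 12*u^2 - 3*u + 18)) du = 7/4.
On [-2, 1], w = -3*u^3 - 14*u^2 - 5*u + 14 is on top; that piece has area ∫[-2,1] (-3*u^3 - 12*u^2 - 3*u + 18) du = 135/4.
Total enclosed area = 7/4 + 135/4 = 71/2.

71/2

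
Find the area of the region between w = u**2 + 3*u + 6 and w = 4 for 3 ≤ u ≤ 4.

149/6

On [3, 4], (u**2 + 3*u + 6) - (4) = u**2 + 3*u + 2 is ≥ 0 throughout, so the area is a single integral of |u**2 + 3*u + 2|.
∫[3,4] (u**2 + 3*u + 2) du = 149/6.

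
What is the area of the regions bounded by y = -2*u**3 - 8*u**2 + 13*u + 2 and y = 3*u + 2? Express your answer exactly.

Set the curves equal: -2*u**3 - 8*u**2 + 13*u + 2 = 3*u + 2, so -2*u**3 - 8*u**2 + 10*u = 0, which factors as -2*u*(u - 1)*(u + 5) = 0. The curves meet at u = -5, 0, 1.
On [-5, 0], y = 3*u + 2 is on top; that piece has area ∫[-5,0] (-(-2*u**3 - 8*u**2 + 10*u)) du = 875/6.
On [0, 1], y = -2*u**3 - 8*u**2 + 13*u + 2 is on top; that piece has area ∫[0,1] (-2*u**3 - 8*u**2 + 10*u) du = 11/6.
Total enclosed area = 875/6 + 11/6 = 443/3.

443/3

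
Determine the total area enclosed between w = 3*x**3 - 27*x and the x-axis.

The curve meets the x-axis where 3*x**3 - 27*x = 0, i.e. 3*x*(x - 3)*(x + 3) = 0, at x = -3, 0, 3.
On [-3, 0] the curve lies above the axis; ∫[-3,0] (3*x**3 - 27*x) dx = 243/4, giving area 243/4.
On [0, 3] the curve lies below the axis; ∫[0,3] (3*x**3 - 27*x) dx = -243/4, giving area 243/4.
Total area = 243/4 + 243/4 = 243/2.

243/2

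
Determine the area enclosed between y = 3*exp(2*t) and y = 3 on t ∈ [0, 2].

On [0, 2], (3*exp(2*t)) - (3) = 3*exp(2*t) - 3 is ≥ 0 throughout, so the area is a single integral of |3*exp(2*t) - 3|.
∫[0,2] (3*exp(2*t) - 3) dt = -15/2 + 3*exp(4)/2.

-15/2 + 3*exp(4)/2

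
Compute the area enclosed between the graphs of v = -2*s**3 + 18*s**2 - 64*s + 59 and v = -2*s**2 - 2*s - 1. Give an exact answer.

37/6

Set the curves equal: -2*s**3 + 18*s**2 - 64*s + 59 = -2*s**2 - 2*s - 1, so -2*s**3 + 20*s**2 - 62*s + 60 = 0, which factors as -2*(s - 5)*(s - 3)*(s - 2) = 0. The curves meet at s = 2, 3, 5.
On [2, 3], v = -2*s**2 - 2*s - 1 is on top; that piece has area ∫[2,3] (-(-2*s**3 + 20*s**2 - 62*s + 60)) ds = 5/6.
On [3, 5], v = -2*s**3 + 18*s**2 - 64*s + 59 is on top; that piece has area ∫[3,5] (-2*s**3 + 20*s**2 - 62*s + 60) ds = 16/3.
Total enclosed area = 5/6 + 16/3 = 37/6.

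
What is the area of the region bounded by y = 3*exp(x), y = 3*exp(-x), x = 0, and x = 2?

-6 + 3*exp(-2) + 3*exp(2)

On [0, 2], (3*exp(x)) - (3*exp(-x)) = 3*exp(x) - 3*exp(-x) is ≥ 0 throughout, so the area is a single integral of |3*exp(x) - 3*exp(-x)|.
∫[0,2] (3*exp(x) - 3*exp(-x)) dx = -6 + 3*exp(-2) + 3*exp(2).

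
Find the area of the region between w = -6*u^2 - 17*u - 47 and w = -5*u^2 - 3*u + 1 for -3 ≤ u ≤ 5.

On [-3, 5], (-6*u^2 - 17*u - 47) - (-5*u^2 - 3*u + 1) = -u^2 - 14*u - 48 is ≤ 0 throughout, so the area is a single integral of |-u^2 - 14*u - 48|.
∫[-3,5] (-u^2 - 14*u - 48) du = -1640/3; the area of that piece is 1640/3.

1640/3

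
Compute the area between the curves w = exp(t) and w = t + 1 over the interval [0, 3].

-17/2 + exp(3)

On [0, 3], (exp(t)) - (t + 1) = -t + exp(t) - 1 is ≥ 0 throughout, so the area is a single integral of |-t + exp(t) - 1|.
∫[0,3] (-t + exp(t) - 1) dt = -17/2 + exp(3).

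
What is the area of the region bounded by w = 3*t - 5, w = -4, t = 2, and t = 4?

16

On [2, 4], (3*t - 5) - (-4) = 3*t - 1 is ≥ 0 throughout, so the area is a single integral of |3*t - 1|.
∫[2,4] (3*t - 1) dt = 16.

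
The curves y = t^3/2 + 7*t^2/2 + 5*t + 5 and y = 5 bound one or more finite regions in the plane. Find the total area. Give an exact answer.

Set the curves equal: t^3/2 + 7*t^2/2 + 5*t + 5 = 5, so t^3/2 + 7*t^2/2 + 5*t = 0, which factors as t*(t + 2)*(t + 5)/2 = 0. The curves meet at t = -5, -2, 0.
On [-5, -2], y = t^3/2 + 7*t^2/2 + 5*t + 5 is on top; that piece has area ∫[-5,-2] (t^3/2 + 7*t^2/2 + 5*t) dt = 63/8.
On [-2, 0], y = 5 is on top; that piece has area ∫[-2,0] (-(t^3/2 + 7*t^2/2 + 5*t)) dt = 8/3.
Total enclosed area = 63/8 + 8/3 = 253/24.

253/24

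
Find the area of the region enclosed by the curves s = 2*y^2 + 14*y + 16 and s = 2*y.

8/3

Both boundary curves give s as a function of y, so integrate with respect to y. Setting them equal: 2*y^2 + 12*y + 16 = 0, i.e. 2*(y + 2)*(y + 4) = 0, so they meet at y = -4, -2.
For y in [-4, -2], s = 2*y^2 + 14*y + 16 is on the left; area = ∫[-4,-2] (-(2*y^2 + 12*y + 16)) dy = 8/3.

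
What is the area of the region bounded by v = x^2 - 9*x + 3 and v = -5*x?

Set the curves equal: x^2 - 9*x + 3 = -5*x, so x^2 - 4*x + 3 = 0, which factors as (x - 3)*(x - 1) = 0. The curves meet at x = 1, 3.
On [1, 3], v = -5*x is on top; that piece has area ∫[1,3] (-(x^2 - 4*x + 3)) dx = 4/3.

4/3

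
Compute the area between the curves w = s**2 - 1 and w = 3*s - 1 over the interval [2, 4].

The difference (s**2 - 1) - (3*s - 1) = s**2 - 3*s changes sign at s = 3 inside [2, 4], so split the integral there.
∫[2,3] (s**2 - 3*s) ds = -7/6; the area of that piece is 7/6.
∫[3,4] (s**2 - 3*s) ds = 11/6.
Total area = 7/6 + 11/6 = 3.

3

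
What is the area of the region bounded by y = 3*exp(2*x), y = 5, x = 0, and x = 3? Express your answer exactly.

The difference (3*exp(2*x)) - (5) = 3*exp(2*x) - 5 changes sign at x = -log(3)/2 + log(5)/2 inside [0, 3], so split the integral there.
∫[0,-log(3)/2 + log(5)/2] (3*exp(2*x) - 5) dx = log(9*sqrt(15)/125) + 1; the area of that piece is -1 + log(25*sqrt(15)/27).
∫[-log(3)/2 + log(5)/2,3] (3*exp(2*x) - 5) dx = -35/2 - 5*log(3)/2 + 5*log(5)/2 + 3*exp(6)/2.
Total area = (-1 + log(25*sqrt(15)/27)) + (-35/2 - 5*log(3)/2 + 5*log(5)/2 + 3*exp(6)/2) = -37/2 - 11*log(3)/2 + log(15)/2 + 9*log(5)/2 + 3*exp(6)/2.

-37/2 - 11*log(3)/2 + log(15)/2 + 9*log(5)/2 + 3*exp(6)/2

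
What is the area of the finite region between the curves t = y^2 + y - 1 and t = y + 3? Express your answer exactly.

Both boundary curves give t as a function of y, so integrate with respect to y. Setting them equal: y^2 - 4 = 0, i.e. (y - 2)*(y + 2) = 0, so they meet at y = -2, 2.
For y in [-2, 2], t = y^2 + y - 1 is on the left; area = ∫[-2,2] (-(y^2 - 4)) dy = 32/3.

32/3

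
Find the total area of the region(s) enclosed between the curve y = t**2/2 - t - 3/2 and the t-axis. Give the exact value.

The curve meets the t-axis where t**2/2 - t - 3/2 = 0, i.e. (t - 3)*(t + 1)/2 = 0, at t = -1, 3.
On [-1, 3] the curve lies below the axis; ∫[-1,3] (t**2/2 - t - 3/2) dt = -16/3, giving area 16/3.

16/3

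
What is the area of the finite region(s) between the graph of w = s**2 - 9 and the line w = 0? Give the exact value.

36

The curve meets the s-axis where s**2 - 9 = 0, i.e. (s - 3)*(s + 3) = 0, at s = -3, 3.
On [-3, 3] the curve lies below the axis; ∫[-3,3] (s**2 - 9) ds = -36, giving area 36.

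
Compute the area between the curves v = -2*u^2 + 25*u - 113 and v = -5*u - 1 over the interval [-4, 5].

On [-4, 5], (-2*u^2 + 25*u - 113) - (-5*u - 1) = -2*u^2 + 30*u - 112 is ≤ 0 throughout, so the area is a single integral of |-2*u^2 + 30*u - 112|.
∫[-4,5] (-2*u^2 + 30*u - 112) du = -999; the area of that piece is 999.

999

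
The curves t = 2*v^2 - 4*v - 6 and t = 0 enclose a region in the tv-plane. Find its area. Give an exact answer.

Both boundary curves give t as a function of v, so integrate with respect to v. Setting them equal: 2*v^2 - 4*v - 6 = 0, i.e. 2*(v - 3)*(v + 1) = 0, so they meet at v = -1, 3.
For v in [-1, 3], t = 2*v^2 - 4*v - 6 is on the left; area = ∫[-1,3] (-(2*v^2 - 4*v - 6)) dv = 64/3.

64/3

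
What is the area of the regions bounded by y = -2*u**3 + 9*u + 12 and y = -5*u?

131/2

Set the curves equal: -2*u**3 + 9*u + 12 = -5*u, so -2*u**3 + 14*u + 12 = 0, which factors as -2*(u - 3)*(u + 1)*(u + 2) = 0. The curves meet at u = -2, -1, 3.
On [-2, -1], y = -5*u is on top; that piece has area ∫[-2,-1] (-(-2*u**3 + 14*u + 12)) du = 3/2.
On [-1, 3], y = -2*u**3 + 9*u + 12 is on top; that piece has area ∫[-1,3] (-2*u**3 + 14*u + 12) du = 64.
Total enclosed area = 3/2 + 64 = 131/2.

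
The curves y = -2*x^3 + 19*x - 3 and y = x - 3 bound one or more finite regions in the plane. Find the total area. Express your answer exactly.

81

Set the curves equal: -2*x^3 + 19*x - 3 = x - 3, so -2*x^3 + 18*x = 0, which factors as -2*x*(x - 3)*(x + 3) = 0. The curves meet at x = -3, 0, 3.
On [-3, 0], y = x - 3 is on top; that piece has area ∫[-3,0] (-(-2*x^3 + 18*x)) dx = 81/2.
On [0, 3], y = -2*x^3 + 19*x - 3 is on top; that piece has area ∫[0,3] (-2*x^3 + 18*x) dx = 81/2.
Total enclosed area = 81/2 + 81/2 = 81.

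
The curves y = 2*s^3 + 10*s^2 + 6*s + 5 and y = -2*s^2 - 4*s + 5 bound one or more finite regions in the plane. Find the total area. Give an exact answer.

131/2

Set the curves equal: 2*s^3 + 10*s^2 + 6*s + 5 = -2*s^2 - 4*s + 5, so 2*s^3 + 12*s^2 + 10*s = 0, which factors as 2*s*(s + 1)*(s + 5) = 0. The curves meet at s = -5, -1, 0.
On [-5, -1], y = 2*s^3 + 10*s^2 + 6*s + 5 is on top; that piece has area ∫[-5,-1] (2*s^3 + 12*s^2 + 10*s) ds = 64.
On [-1, 0], y = -2*s^2 - 4*s + 5 is on top; that piece has area ∫[-1,0] (-(2*s^3 + 12*s^2 + 10*s)) ds = 3/2.
Total enclosed area = 64 + 3/2 = 131/2.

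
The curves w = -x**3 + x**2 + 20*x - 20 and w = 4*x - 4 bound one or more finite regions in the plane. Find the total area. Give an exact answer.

863/6

Set the curves equal: -x**3 + x**2 + 20*x - 20 = 4*x - 4, so -x**3 + x**2 + 16*x - 16 = 0, which factors as -(x - 4)*(x - 1)*(x + 4) = 0. The curves meet at x = -4, 1, 4.
On [-4, 1], w = 4*x - 4 is on top; that piece has area ∫[-4,1] (-(-x**3 + x**2 + 16*x - 16)) dx = 1375/12.
On [1, 4], w = -x**3 + x**2 + 20*x - 20 is on top; that piece has area ∫[1,4] (-x**3 + x**2 + 16*x - 16) dx = 117/4.
Total enclosed area = 1375/12 + 117/4 = 863/6.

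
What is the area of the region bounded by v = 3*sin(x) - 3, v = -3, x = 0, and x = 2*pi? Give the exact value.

12

The difference (3*sin(x) - 3) - (-3) = 3*sin(x) changes sign at x = pi inside [0, 2*pi], so split the integral there.
∫[0,pi] (3*sin(x)) dx = 6.
∫[pi,2*pi] (3*sin(x)) dx = -6; the area of that piece is 6.
Total area = 6 + 6 = 12.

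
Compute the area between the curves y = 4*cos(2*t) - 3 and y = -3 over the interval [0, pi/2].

4

The difference (4*cos(2*t) - 3) - (-3) = 4*cos(2*t) changes sign at t = pi/4 inside [0, pi/2], so split the integral there.
∫[0,pi/4] (4*cos(2*t)) dt = 2.
∫[pi/4,pi/2] (4*cos(2*t)) dt = -2; the area of that piece is 2.
Total area = 2 + 2 = 4.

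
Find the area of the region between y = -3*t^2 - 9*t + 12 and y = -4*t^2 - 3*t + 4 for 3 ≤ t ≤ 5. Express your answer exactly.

The difference (-3*t^2 - 9*t + 12) - (-4*t^2 - 3*t + 4) = t^2 - 6*t + 8 changes sign at t = 4 inside [3, 5], so split the integral there.
∫[3,4] (t^2 - 6*t + 8) dt = -2/3; the area of that piece is 2/3.
∫[4,5] (t^2 - 6*t + 8) dt = 4/3.
Total area = 2/3 + 4/3 = 2.

2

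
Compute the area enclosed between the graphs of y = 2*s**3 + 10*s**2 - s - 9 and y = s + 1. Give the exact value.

Set the curves equal: 2*s**3 + 10*s**2 - s - 9 = s + 1, so 2*s**3 + 10*s**2 - 2*s - 10 = 0, which factors as 2*(s - 1)*(s + 1)*(s + 5) = 0. The curves meet at s = -5, -1, 1.
On [-5, -1], y = 2*s**3 + 10*s**2 - s - 9 is on top; that piece has area ∫[-5,-1] (2*s**3 + 10*s**2 - 2*s - 10) ds = 256/3.
On [-1, 1], y = s + 1 is on top; that piece has area ∫[-1,1] (-(2*s**3 + 10*s**2 - 2*s - 10)) ds = 40/3.
Total enclosed area = 256/3 + 40/3 = 296/3.

296/3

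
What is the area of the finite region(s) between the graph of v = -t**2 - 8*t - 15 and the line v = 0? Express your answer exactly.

4/3

The curve meets the t-axis where -t**2 - 8*t - 15 = 0, i.e. -(t + 3)*(t + 5) = 0, at t = -5, -3.
On [-5, -3] the curve lies above the axis; ∫[-5,-3] (-t**2 - 8*t - 15) dt = 4/3, giving area 4/3.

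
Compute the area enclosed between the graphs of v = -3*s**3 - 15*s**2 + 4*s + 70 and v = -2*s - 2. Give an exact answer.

Set the curves equal: -3*s**3 - 15*s**2 + 4*s + 70 = -2*s - 2, so -3*s**3 - 15*s**2 + 6*s + 72 = 0, which factors as -3*(s - 2)*(s + 3)*(s + 4) = 0. The curves meet at s = -4, -3, 2.
On [-4, -3], v = -2*s - 2 is on top; that piece has area ∫[-4,-3] (-(-3*s**3 - 15*s**2 + 6*s + 72)) ds = 11/4.
On [-3, 2], v = -3*s**3 - 15*s**2 + 4*s + 70 is on top; that piece has area ∫[-3,2] (-3*s**3 - 15*s**2 + 6*s + 72) ds = 875/4.
Total enclosed area = 11/4 + 875/4 = 443/2.

443/2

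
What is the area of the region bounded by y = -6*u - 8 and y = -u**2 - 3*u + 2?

343/6

Set the curves equal: -6*u - 8 = -u**2 - 3*u + 2, so u**2 - 3*u - 10 = 0, which factors as (u - 5)*(u + 2) = 0. The curves meet at u = -2, 5.
On [-2, 5], y = -u**2 - 3*u + 2 is on top; that piece has area ∫[-2,5] (-(u**2 - 3*u - 10)) du = 343/6.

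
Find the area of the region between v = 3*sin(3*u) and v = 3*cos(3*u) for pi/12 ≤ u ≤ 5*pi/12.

2*sqrt(2)

On [pi/12, 5*pi/12], (3*sin(3*u)) - (3*cos(3*u)) = 3*sin(3*u) - 3*cos(3*u) is ≥ 0 throughout, so the area is a single integral of |3*sin(3*u) - 3*cos(3*u)|.
∫[pi/12,5*pi/12] (3*sin(3*u) - 3*cos(3*u)) du = 2*sqrt(2).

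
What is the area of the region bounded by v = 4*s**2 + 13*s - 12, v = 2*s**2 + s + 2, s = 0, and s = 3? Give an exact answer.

134/3

The difference (4*s**2 + 13*s - 12) - (2*s**2 + s + 2) = 2*s**2 + 12*s - 14 changes sign at s = 1 inside [0, 3], so split the integral there.
∫[0,1] (2*s**2 + 12*s - 14) ds = -22/3; the area of that piece is 22/3.
∫[1,3] (2*s**2 + 12*s - 14) ds = 112/3.
Total area = 22/3 + 112/3 = 134/3.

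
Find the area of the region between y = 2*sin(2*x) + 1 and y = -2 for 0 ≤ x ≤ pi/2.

2 + 3*pi/2

On [0, pi/2], (2*sin(2*x) + 1) - (-2) = 2*sin(2*x) + 3 is ≥ 0 throughout, so the area is a single integral of |2*sin(2*x) + 3|.
∫[0,pi/2] (2*sin(2*x) + 3) dx = 2 + 3*pi/2.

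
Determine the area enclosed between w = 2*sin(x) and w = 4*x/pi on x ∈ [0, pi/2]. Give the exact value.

On [0, pi/2], (2*sin(x)) - (4*x/pi) = -4*x/pi + 2*sin(x) is ≥ 0 throughout, so the area is a single integral of |-4*x/pi + 2*sin(x)|.
∫[0,pi/2] (-4*x/pi + 2*sin(x)) dx = 2 - pi/2.

2 - pi/2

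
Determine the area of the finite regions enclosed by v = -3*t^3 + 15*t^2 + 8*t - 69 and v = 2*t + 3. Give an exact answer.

Set the curves equal: -3*t^3 + 15*t^2 + 8*t - 69 = 2*t + 3, so -3*t^3 + 15*t^2 + 6*t - 72 = 0, which factors as -3*(t - 4)*(t - 3)*(t + 2) = 0. The curves meet at t = -2, 3, 4.
On [-2, 3], v = 2*t + 3 is on top; that piece has area ∫[-2,3] (-(-3*t^3 + 15*t^2 + 6*t - 72)) dt = 875/4.
On [3, 4], v = -3*t^3 + 15*t^2 + 8*t - 69 is on top; that piece has area ∫[3,4] (-3*t^3 + 15*t^2 + 6*t - 72) dt = 11/4.
Total enclosed area = 875/4 + 11/4 = 443/2.

443/2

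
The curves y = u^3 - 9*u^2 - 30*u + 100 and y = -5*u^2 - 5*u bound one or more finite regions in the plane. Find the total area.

Set the curves equal: u^3 - 9*u^2 - 30*u + 100 = -5*u^2 - 5*u, so u^3 - 4*u^2 - 25*u + 100 = 0, which factors as (u - 5)*(u - 4)*(u + 5) = 0. The curves meet at u = -5, 4, 5.
On [-5, 4], y = u^3 - 9*u^2 - 30*u + 100 is on top; that piece has area ∫[-5,4] (u^3 - 4*u^2 - 25*u + 100) du = 2673/4.
On [4, 5], y = -5*u^2 - 5*u is on top; that piece has area ∫[4,5] (-(u^3 - 4*u^2 - 25*u + 100)) du = 19/12.
Total enclosed area = 2673/4 + 19/12 = 4019/6.

4019/6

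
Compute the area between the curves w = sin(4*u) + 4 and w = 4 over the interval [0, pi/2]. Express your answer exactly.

The difference (sin(4*u) + 4) - (4) = sin(4*u) changes sign at u = pi/4 inside [0, pi/2], so split the integral there.
∫[0,pi/4] (sin(4*u)) du = 1/2.
∫[pi/4,pi/2] (sin(4*u)) du = -1/2; the area of that piece is 1/2.
Total area = 1/2 + 1/2 = 1.

1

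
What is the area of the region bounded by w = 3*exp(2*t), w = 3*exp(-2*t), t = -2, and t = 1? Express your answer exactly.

-6 + 3*exp(-4)/2 + 3*exp(-2)/2 + 3*exp(2)/2 + 3*exp(4)/2

The difference (3*exp(2*t)) - (3*exp(-2*t)) = 3*exp(2*t) - 3*exp(-2*t) changes sign at t = 0 inside [-2, 1], so split the integral there.
∫[-2,0] (3*exp(2*t) - 3*exp(-2*t)) dt = -3*exp(4)/2 - 3*exp(-4)/2 + 3; the area of that piece is -3 + 3*exp(-4)/2 + 3*exp(4)/2.
∫[0,1] (3*exp(2*t) - 3*exp(-2*t)) dt = -3 + 3*exp(-2)/2 + 3*exp(2)/2.
Total area = (-3 + 3*exp(-4)/2 + 3*exp(4)/2) + (-3 + 3*exp(-2)/2 + 3*exp(2)/2) = -6 + 3*exp(-4)/2 + 3*exp(-2)/2 + 3*exp(2)/2 + 3*exp(4)/2.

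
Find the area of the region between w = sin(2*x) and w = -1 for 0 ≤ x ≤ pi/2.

On [0, pi/2], (sin(2*x)) - (-1) = sin(2*x) + 1 is ≥ 0 throughout, so the area is a single integral of |sin(2*x) + 1|.
∫[0,pi/2] (sin(2*x) + 1) dx = 1 + pi/2.

1 + pi/2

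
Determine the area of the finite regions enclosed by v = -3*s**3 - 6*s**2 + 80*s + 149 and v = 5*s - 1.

Set the curves equal: -3*s**3 - 6*s**2 + 80*s + 149 = 5*s - 1, so -3*s**3 - 6*s**2 + 75*s + 150 = 0, which factors as -3*(s - 5)*(s + 2)*(s + 5) = 0. The curves meet at s = -5, -2, 5.
On [-5, -2], v = 5*s - 1 is on top; that piece has area ∫[-5,-2] (-(-3*s**3 - 6*s**2 + 75*s + 150)) ds = 459/4.
On [-2, 5], v = -3*s**3 - 6*s**2 + 80*s + 149 is on top; that piece has area ∫[-2,5] (-3*s**3 - 6*s**2 + 75*s + 150) ds = 4459/4.
Total enclosed area = 459/4 + 4459/4 = 2459/2.

2459/2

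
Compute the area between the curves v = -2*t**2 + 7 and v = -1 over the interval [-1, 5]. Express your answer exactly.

The difference (-2*t**2 + 7) - (-1) = -2*t**2 + 8 changes sign at t = 2 inside [-1, 5], so split the integral there.
∫[-1,2] (-2*t**2 + 8) dt = 18.
∫[2,5] (-2*t**2 + 8) dt = -54; the area of that piece is 54.
Total area = 18 + 54 = 72.

72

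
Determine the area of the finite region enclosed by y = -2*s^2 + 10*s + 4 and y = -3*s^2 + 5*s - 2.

1/6

Set the curves equal: -2*s^2 + 10*s + 4 = -3*s^2 + 5*s - 2, so s^2 + 5*s + 6 = 0, which factors as (s + 2)*(s + 3) = 0. The curves meet at s = -3, -2.
On [-3, -2], y = -3*s^2 + 5*s - 2 is on top; that piece has area ∫[-3,-2] (-(s^2 + 5*s + 6)) ds = 1/6.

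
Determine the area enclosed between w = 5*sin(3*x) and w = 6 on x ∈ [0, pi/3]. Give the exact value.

-10/3 + 2*pi

On [0, pi/3], (5*sin(3*x)) - (6) = 5*sin(3*x) - 6 is ≤ 0 throughout, so the area is a single integral of |5*sin(3*x) - 6|.
∫[0,pi/3] (5*sin(3*x) - 6) dx = 10/3 - 2*pi; the area of that piece is -10/3 + 2*pi.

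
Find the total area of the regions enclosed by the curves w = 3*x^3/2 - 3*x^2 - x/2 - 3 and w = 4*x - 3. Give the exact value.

71/4

Set the curves equal: 3*x^3/2 - 3*x^2 - x/2 - 3 = 4*x - 3, so 3*x^3/2 - 3*x^2 - 9*x/2 = 0, which factors as 3*x*(x - 3)*(x + 1)/2 = 0. The curves meet at x = -1, 0, 3.
On [-1, 0], w = 3*x^3/2 - 3*x^2 - x/2 - 3 is on top; that piece has area ∫[-1,0] (3*x^3/2 - 3*x^2 - 9*x/2) dx = 7/8.
On [0, 3], w = 4*x - 3 is on top; that piece has area ∫[0,3] (-(3*x^3/2 - 3*x^2 - 9*x/2)) dx = 135/8.
Total enclosed area = 7/8 + 135/8 = 71/4.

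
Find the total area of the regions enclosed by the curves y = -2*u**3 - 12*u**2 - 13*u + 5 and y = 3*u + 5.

16

Set the curves equal: -2*u**3 - 12*u**2 - 13*u + 5 = 3*u + 5, so -2*u**3 - 12*u**2 - 16*u = 0, which factors as -2*u*(u + 2)*(u + 4) = 0. The curves meet at u = -4, -2, 0.
On [-4, -2], y = 3*u + 5 is on top; that piece has area ∫[-4,-2] (-(-2*u**3 - 12*u**2 - 16*u)) du = 8.
On [-2, 0], y = -2*u**3 - 12*u**2 - 13*u + 5 is on top; that piece has area ∫[-2,0] (-2*u**3 - 12*u**2 - 16*u) du = 8.
Total enclosed area = 8 + 8 = 16.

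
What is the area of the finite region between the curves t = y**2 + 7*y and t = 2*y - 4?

Both boundary curves give t as a function of y, so integrate with respect to y. Setting them equal: y**2 + 5*y + 4 = 0, i.e. (y + 1)*(y + 4) = 0, so they meet at y = -4, -1.
For y in [-4, -1], t = y**2 + 7*y is on the left; area = ∫[-4,-1] (-(y**2 + 5*y + 4)) dy = 9/2.

9/2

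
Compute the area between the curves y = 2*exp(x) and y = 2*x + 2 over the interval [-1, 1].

-4 - 2*exp(-1) + 2*exp(1)

On [-1, 1], (2*exp(x)) - (2*x + 2) = -2*x + 2*exp(x) - 2 is ≥ 0 throughout, so the area is a single integral of |-2*x + 2*exp(x) - 2|.
∫[-1,1] (-2*x + 2*exp(x) - 2) dx = -4 - 2*exp(-1) + 2*exp(1).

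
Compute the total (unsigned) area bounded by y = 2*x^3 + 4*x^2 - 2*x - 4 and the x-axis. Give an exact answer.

The curve meets the x-axis where 2*x^3 + 4*x^2 - 2*x - 4 = 0, i.e. 2*(x - 1)*(x + 1)*(x + 2) = 0, at x = -2, -1, 1.
On [-2, -1] the curve lies above the axis; ∫[-2,-1] (2*x^3 + 4*x^2 - 2*x - 4) dx = 5/6, giving area 5/6.
On [-1, 1] the curve lies below the axis; ∫[-1,1] (2*x^3 + 4*x^2 - 2*x - 4) dx = -16/3, giving area 16/3.
Total area = 5/6 + 16/3 = 37/6.

37/6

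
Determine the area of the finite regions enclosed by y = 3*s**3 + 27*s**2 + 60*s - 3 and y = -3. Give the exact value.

Set the curves equal: 3*s**3 + 27*s**2 + 60*s - 3 = -3, so 3*s**3 + 27*s**2 + 60*s = 0, which factors as 3*s*(s + 4)*(s + 5) = 0. The curves meet at s = -5, -4, 0.
On [-5, -4], y = 3*s**3 + 27*s**2 + 60*s - 3 is on top; that piece has area ∫[-5,-4] (3*s**3 + 27*s**2 + 60*s) ds = 9/4.
On [-4, 0], y = -3 is on top; that piece has area ∫[-4,0] (-(3*s**3 + 27*s**2 + 60*s)) ds = 96.
Total enclosed area = 9/4 + 96 = 393/4.

393/4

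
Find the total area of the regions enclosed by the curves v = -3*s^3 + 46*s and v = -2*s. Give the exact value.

Set the curves equal: -3*s^3 + 46*s = -2*s, so -3*s^3 + 48*s = 0, which factors as -3*s*(s - 4)*(s + 4) = 0. The curves meet at s = -4, 0, 4.
On [-4, 0], v = -2*s is on top; that piece has area ∫[-4,0] (-(-3*s^3 + 48*s)) ds = 192.
On [0, 4], v = -3*s^3 + 46*s is on top; that piece has area ∫[0,4] (-3*s^3 + 48*s) ds = 192.
Total enclosed area = 192 + 192 = 384.

384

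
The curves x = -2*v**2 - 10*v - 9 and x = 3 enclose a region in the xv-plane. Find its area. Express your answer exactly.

1/3

Both boundary curves give x as a function of v, so integrate with respect to v. Setting them equal: -2*v**2 - 10*v - 12 = 0, i.e. -2*(v + 2)*(v + 3) = 0, so they meet at v = -3, -2.
For v in [-3, -2], x = -2*v**2 - 10*v - 9 is on the right; area = ∫[-3,-2] (-2*v**2 - 10*v - 12) dv = 1/3.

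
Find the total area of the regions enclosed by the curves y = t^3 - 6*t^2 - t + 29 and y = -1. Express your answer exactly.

Set the curves equal: t^3 - 6*t^2 - t + 29 = -1, so t^3 - 6*t^2 - t + 30 = 0, which factors as (t - 5)*(t - 3)*(t + 2) = 0. The curves meet at t = -2, 3, 5.
On [-2, 3], y = t^3 - 6*t^2 - t + 29 is on top; that piece has area ∫[-2,3] (t^3 - 6*t^2 - t + 30) dt = 375/4.
On [3, 5], y = -1 is on top; that piece has area ∫[3,5] (-(t^3 - 6*t^2 - t + 30)) dt = 8.
Total enclosed area = 375/4 + 8 = 407/4.

407/4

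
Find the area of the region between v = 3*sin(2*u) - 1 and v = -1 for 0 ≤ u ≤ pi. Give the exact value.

The difference (3*sin(2*u) - 1) - (-1) = 3*sin(2*u) changes sign at u = pi/2 inside [0, pi], so split the integral there.
∫[0,pi/2] (3*sin(2*u)) du = 3.
∫[pi/2,pi] (3*sin(2*u)) du = -3; the area of that piece is 3.
Total area = 3 + 3 = 6.

6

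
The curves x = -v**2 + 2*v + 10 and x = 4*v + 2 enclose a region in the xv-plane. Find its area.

Both boundary curves give x as a function of v, so integrate with respect to v. Setting them equal: -v**2 - 2*v + 8 = 0, i.e. -(v - 2)*(v + 4) = 0, so they meet at v = -4, 2.
For v in [-4, 2], x = -v**2 + 2*v + 10 is on the right; area = ∫[-4,2] (-v**2 - 2*v + 8) dv = 36.

36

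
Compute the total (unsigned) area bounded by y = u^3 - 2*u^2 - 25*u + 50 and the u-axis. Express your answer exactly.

2459/6

The curve meets the u-axis where u^3 - 2*u^2 - 25*u + 50 = 0, i.e. (u - 5)*(u - 2)*(u + 5) = 0, at u = -5, 2, 5.
On [-5, 2] the curve lies above the axis; ∫[-5,2] (u^3 - 2*u^2 - 25*u + 50) du = 4459/12, giving area 4459/12.
On [2, 5] the curve lies below the axis; ∫[2,5] (u^3 - 2*u^2 - 25*u + 50) du = -153/4, giving area 153/4.
Total area = 4459/12 + 153/4 = 2459/6.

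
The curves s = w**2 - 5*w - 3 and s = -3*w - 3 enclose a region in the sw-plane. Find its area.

4/3

Both boundary curves give s as a function of w, so integrate with respect to w. Setting them equal: w**2 - 2*w = 0, i.e. w*(w - 2) = 0, so they meet at w = 0, 2.
For w in [0, 2], s = w**2 - 5*w - 3 is on the left; area = ∫[0,2] (-(w**2 - 2*w)) dw = 4/3.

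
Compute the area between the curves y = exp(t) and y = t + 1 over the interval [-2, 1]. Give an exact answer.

On [-2, 1], (exp(t)) - (t + 1) = -t + exp(t) - 1 is ≥ 0 throughout, so the area is a single integral of |-t + exp(t) - 1|.
∫[-2,1] (-t + exp(t) - 1) dt = -3/2 - exp(-2) + exp(1).

-3/2 - exp(-2) + exp(1)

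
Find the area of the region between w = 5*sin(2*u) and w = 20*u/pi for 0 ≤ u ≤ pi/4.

5/2 - 5*pi/8

On [0, pi/4], (5*sin(2*u)) - (20*u/pi) = -20*u/pi + 5*sin(2*u) is ≥ 0 throughout, so the area is a single integral of |-20*u/pi + 5*sin(2*u)|.
∫[0,pi/4] (-20*u/pi + 5*sin(2*u)) du = 5/2 - 5*pi/8.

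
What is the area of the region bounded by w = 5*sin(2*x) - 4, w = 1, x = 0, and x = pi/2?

-5 + 5*pi/2

On [0, pi/2], (5*sin(2*x) - 4) - (1) = 5*sin(2*x) - 5 is ≤ 0 throughout, so the area is a single integral of |5*sin(2*x) - 5|.
∫[0,pi/2] (5*sin(2*x) - 5) dx = 5 - 5*pi/2; the area of that piece is -5 + 5*pi/2.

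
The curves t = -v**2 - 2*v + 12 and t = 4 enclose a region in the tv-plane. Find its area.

36

Both boundary curves give t as a function of v, so integrate with respect to v. Setting them equal: -v**2 - 2*v + 8 = 0, i.e. -(v - 2)*(v + 4) = 0, so they meet at v = -4, 2.
For v in [-4, 2], t = -v**2 - 2*v + 12 is on the right; area = ∫[-4,2] (-v**2 - 2*v + 8) dv = 36.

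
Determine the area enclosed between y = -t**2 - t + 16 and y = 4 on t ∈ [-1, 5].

154/3

The difference (-t**2 - t + 16) - (4) = -t**2 - t + 12 changes sign at t = 3 inside [-1, 5], so split the integral there.
∫[-1,3] (-t**2 - t + 12) dt = 104/3.
∫[3,5] (-t**2 - t + 12) dt = -50/3; the area of that piece is 50/3.
Total area = 104/3 + 50/3 = 154/3.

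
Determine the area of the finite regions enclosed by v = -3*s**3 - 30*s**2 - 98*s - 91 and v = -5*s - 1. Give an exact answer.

Set the curves equal: -3*s**3 - 30*s**2 - 98*s - 91 = -5*s - 1, so -3*s**3 - 30*s**2 - 93*s - 90 = 0, which factors as -3*(s + 2)*(s + 3)*(s + 5) = 0. The curves meet at s = -5, -3, -2.
On [-5, -3], v = -5*s - 1 is on top; that piece has area ∫[-5,-3] (-(-3*s**3 - 30*s**2 - 93*s - 90)) ds = 8.
On [-3, -2], v = -3*s**3 - 30*s**2 - 98*s - 91 is on top; that piece has area ∫[-3,-2] (-3*s**3 - 30*s**2 - 93*s - 90) ds = 5/4.
Total enclosed area = 8 + 5/4 = 37/4.

37/4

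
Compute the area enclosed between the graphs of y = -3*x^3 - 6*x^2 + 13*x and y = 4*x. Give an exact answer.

Set the curves equal: -3*x^3 - 6*x^2 + 13*x = 4*x, so -3*x^3 - 6*x^2 + 9*x = 0, which factors as -3*x*(x - 1)*(x + 3) = 0. The curves meet at x = -3, 0, 1.
On [-3, 0], y = 4*x is on top; that piece has area ∫[-3,0] (-(-3*x^3 - 6*x^2 + 9*x)) dx = 135/4.
On [0, 1], y = -3*x^3 - 6*x^2 + 13*x is on top; that piece has area ∫[0,1] (-3*x^3 - 6*x^2 + 9*x) dx = 7/4.
Total enclosed area = 135/4 + 7/4 = 71/2.

71/2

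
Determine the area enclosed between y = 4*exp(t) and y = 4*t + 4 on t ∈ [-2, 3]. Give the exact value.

On [-2, 3], (4*exp(t)) - (4*t + 4) = -4*t + 4*exp(t) - 4 is ≥ 0 throughout, so the area is a single integral of |-4*t + 4*exp(t) - 4|.
∫[-2,3] (-4*t + 4*exp(t) - 4) dt = -30 - 4*exp(-2) + 4*exp(3).

-30 - 4*exp(-2) + 4*exp(3)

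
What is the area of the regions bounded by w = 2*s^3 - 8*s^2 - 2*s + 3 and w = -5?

Set the curves equal: 2*s^3 - 8*s^2 - 2*s + 3 = -5, so 2*s^3 - 8*s^2 - 2*s + 8 = 0, which factors as 2*(s - 4)*(s - 1)*(s + 1) = 0. The curves meet at s = -1, 1, 4.
On [-1, 1], w = 2*s^3 - 8*s^2 - 2*s + 3 is on top; that piece has area ∫[-1,1] (2*s^3 - 8*s^2 - 2*s + 8) ds = 32/3.
On [1, 4], w = -5 is on top; that piece has area ∫[1,4] (-(2*s^3 - 8*s^2 - 2*s + 8)) ds = 63/2.
Total enclosed area = 32/3 + 63/2 = 253/6.

253/6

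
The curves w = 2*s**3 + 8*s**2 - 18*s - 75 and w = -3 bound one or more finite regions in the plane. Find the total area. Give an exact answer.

Set the curves equal: 2*s**3 + 8*s**2 - 18*s - 75 = -3, so 2*s**3 + 8*s**2 - 18*s - 72 = 0, which factors as 2*(s - 3)*(s + 3)*(s + 4) = 0. The curves meet at s = -4, -3, 3.
On [-4, -3], w = 2*s**3 + 8*s**2 - 18*s - 75 is on top; that piece has area ∫[-4,-3] (2*s**3 + 8*s**2 - 18*s - 72) ds = 13/6.
On [-3, 3], w = -3 is on top; that piece has area ∫[-3,3] (-(2*s**3 + 8*s**2 - 18*s - 72)) ds = 288.
Total enclosed area = 13/6 + 288 = 1741/6.

1741/6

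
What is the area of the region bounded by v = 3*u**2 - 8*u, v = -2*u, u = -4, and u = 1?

114

The difference (3*u**2 - 8*u) - (-2*u) = 3*u**2 - 6*u changes sign at u = 0 inside [-4, 1], so split the integral there.
∫[-4,0] (3*u**2 - 6*u) du = 112.
∫[0,1] (3*u**2 - 6*u) du = -2; the area of that piece is 2.
Total area = 112 + 2 = 114.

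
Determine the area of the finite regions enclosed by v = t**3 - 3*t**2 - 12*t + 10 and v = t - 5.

128

Set the curves equal: t**3 - 3*t**2 - 12*t + 10 = t - 5, so t**3 - 3*t**2 - 13*t + 15 = 0, which factors as (t - 5)*(t - 1)*(t + 3) = 0. The curves meet at t = -3, 1, 5.
On [-3, 1], v = t**3 - 3*t**2 - 12*t + 10 is on top; that piece has area ∫[-3,1] (t**3 - 3*t**2 - 13*t + 15) dt = 64.
On [1, 5], v = t - 5 is on top; that piece has area ∫[1,5] (-(t**3 - 3*t**2 - 13*t + 15)) dt = 64.
Total enclosed area = 64 + 64 = 128.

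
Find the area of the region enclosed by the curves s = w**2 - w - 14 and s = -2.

Both boundary curves give s as a function of w, so integrate with respect to w. Setting them equal: w**2 - w - 12 = 0, i.e. (w - 4)*(w + 3) = 0, so they meet at w = -3, 4.
For w in [-3, 4], s = w**2 - w - 14 is on the left; area = ∫[-3,4] (-(w**2 - w - 12)) dw = 343/6.

343/6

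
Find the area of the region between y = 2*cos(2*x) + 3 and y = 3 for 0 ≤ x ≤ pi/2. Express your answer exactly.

2

The difference (2*cos(2*x) + 3) - (3) = 2*cos(2*x) changes sign at x = pi/4 inside [0, pi/2], so split the integral there.
∫[0,pi/4] (2*cos(2*x)) dx = 1.
∫[pi/4,pi/2] (2*cos(2*x)) dx = -1; the area of that piece is 1.
Total area = 1 + 1 = 2.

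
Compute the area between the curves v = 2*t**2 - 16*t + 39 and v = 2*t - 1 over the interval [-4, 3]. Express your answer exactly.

On [-4, 3], (2*t**2 - 16*t + 39) - (2*t - 1) = 2*t**2 - 18*t + 40 is ≥ 0 throughout, so the area is a single integral of |2*t**2 - 18*t + 40|.
∫[-4,3] (2*t**2 - 18*t + 40) dt = 1211/3.

1211/3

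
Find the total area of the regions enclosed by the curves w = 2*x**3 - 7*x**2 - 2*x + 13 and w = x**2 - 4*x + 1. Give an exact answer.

71/3

Set the curves equal: 2*x**3 - 7*x**2 - 2*x + 13 = x**2 - 4*x + 1, so 2*x**3 - 8*x**2 + 2*x + 12 = 0, which factors as 2*(x - 3)*(x - 2)*(x + 1) = 0. The curves meet at x = -1, 2, 3.
On [-1, 2], w = 2*x**3 - 7*x**2 - 2*x + 13 is on top; that piece has area ∫[-1,2] (2*x**3 - 8*x**2 + 2*x + 12) dx = 45/2.
On [2, 3], w = x**2 - 4*x + 1 is on top; that piece has area ∫[2,3] (-(2*x**3 - 8*x**2 + 2*x + 12)) dx = 7/6.
Total enclosed area = 45/2 + 7/6 = 71/3.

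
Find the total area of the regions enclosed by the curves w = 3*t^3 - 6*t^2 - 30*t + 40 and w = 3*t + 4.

937/4

Set the curves equal: 3*t^3 - 6*t^2 - 30*t + 40 = 3*t + 4, so 3*t^3 - 6*t^2 - 33*t + 36 = 0, which factors as 3*(t - 4)*(t - 1)*(t + 3) = 0. The curves meet at t = -3, 1, 4.
On [-3, 1], w = 3*t^3 - 6*t^2 - 30*t + 40 is on top; that piece has area ∫[-3,1] (3*t^3 - 6*t^2 - 33*t + 36) dt = 160.
On [1, 4], w = 3*t + 4 is on top; that piece has area ∫[1,4] (-(3*t^3 - 6*t^2 - 33*t + 36)) dt = 297/4.
Total enclosed area = 160 + 297/4 = 937/4.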